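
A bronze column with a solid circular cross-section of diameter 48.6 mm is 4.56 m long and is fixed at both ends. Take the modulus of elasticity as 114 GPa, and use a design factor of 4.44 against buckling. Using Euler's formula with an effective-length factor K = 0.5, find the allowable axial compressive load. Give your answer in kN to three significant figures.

I = πd⁴/64 = π×48.6⁴/64 = 273900 mm⁴.
Effective length L_e = KL = 0.5×4.56 m = 2280 mm.
Euler critical load P_cr = π²EI/L_e² = π²×114000×273900/2280² = 59270 N.
P_allow = P_cr/n = 59270/4.44 = 13350 N.

P_allow = 13.3 kN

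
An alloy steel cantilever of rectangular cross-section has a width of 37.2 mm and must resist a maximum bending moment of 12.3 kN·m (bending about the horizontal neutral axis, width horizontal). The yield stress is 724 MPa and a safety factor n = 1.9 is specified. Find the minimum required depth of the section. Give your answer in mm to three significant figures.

h = 72.2 mm

σ_allow = 724/1.9 = 381.1 MPa.
For a rectangular section σ = 6M/(bh²), so h² = 6M/(b σ_allow) = 6×1.2300×10^7/(37.2×381.1) = 5206 mm².
h = 72.15 mm.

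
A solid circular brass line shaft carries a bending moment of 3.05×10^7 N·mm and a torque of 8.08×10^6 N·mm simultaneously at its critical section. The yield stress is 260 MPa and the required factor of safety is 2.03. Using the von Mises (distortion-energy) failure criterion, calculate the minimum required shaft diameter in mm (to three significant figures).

d = 136 mm

σ_allow = σ_y/n = 260/2.03 = 128.1 MPa.
For a solid shaft σ_b = 32M/(πd³) and τ = 16T/(πd³), so the von Mises stress is σ' = (16/πd³)·√(4M²+3T²).
√(4M²+3T²) = √(4×(3.050×10^7)² + 3×(8.080×10^6)²) = 6.258×10^7 N·mm.
d³ = 16×6.258×10^7/(π×128.1) = 2.489×10^6 mm³.
d = 135.5 mm.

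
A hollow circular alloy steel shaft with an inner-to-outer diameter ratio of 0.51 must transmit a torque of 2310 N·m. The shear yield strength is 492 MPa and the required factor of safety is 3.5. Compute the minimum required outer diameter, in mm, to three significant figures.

d_o = 44.8 mm

τ_allow = 492/3.5 = 140.6 MPa.
For a hollow shaft τ = 16T/[πd_o³(1−k⁴)] with k = 0.51, so 1−k⁴ = 0.9323.
d_o³ = 16T/[π τ_allow (1−k⁴)] = 16×2310000/(π×140.6×0.9323) = 89760 mm³.
d_o = 44.78 mm.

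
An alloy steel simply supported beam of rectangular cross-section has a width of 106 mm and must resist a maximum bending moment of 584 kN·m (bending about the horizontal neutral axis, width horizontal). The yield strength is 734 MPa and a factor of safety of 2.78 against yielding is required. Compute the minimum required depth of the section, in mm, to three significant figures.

h = 354 mm

σ_allow = 734/2.78 = 264.0 MPa.
For a rectangular section σ = 6M/(bh²), so h² = 6M/(b σ_allow) = 6×5.8400×10^8/(106×264.0) = 125200 mm².
h = 353.8 mm.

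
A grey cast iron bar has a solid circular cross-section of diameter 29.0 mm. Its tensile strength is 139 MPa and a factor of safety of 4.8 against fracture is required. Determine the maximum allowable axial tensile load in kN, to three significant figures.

σ_allow = 139/4.8 = 28.96 MPa.
A = πd²/4 = π×29.0²/4 = 660.5 mm².
F_allow = σ_allow × A = 28.96×660.5 = 19130 N.

F_allow = 19.1 kN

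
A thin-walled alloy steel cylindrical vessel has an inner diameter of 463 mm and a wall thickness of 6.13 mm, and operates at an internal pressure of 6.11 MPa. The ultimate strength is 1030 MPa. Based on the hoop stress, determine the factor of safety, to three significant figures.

σ_h = pD/(2t) = 6.11×463/(2×6.13) = 230.7 MPa.
n = 1030/230.7 = 4.464.

n = 4.46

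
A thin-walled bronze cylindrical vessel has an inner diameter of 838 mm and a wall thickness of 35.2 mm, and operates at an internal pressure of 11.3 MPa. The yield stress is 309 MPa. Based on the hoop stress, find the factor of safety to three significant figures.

σ_h = pD/(2t) = 11.3×838/(2×35.2) = 134.5 MPa.
n = 309/134.5 = 2.297.

n = 2.30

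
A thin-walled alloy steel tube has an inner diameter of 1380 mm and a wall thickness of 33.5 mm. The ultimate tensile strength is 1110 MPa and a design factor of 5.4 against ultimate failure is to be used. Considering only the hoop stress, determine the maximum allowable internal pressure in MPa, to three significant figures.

σ_allow = 1110/5.4 = 205.6 MPa.
σ_h = pD/(2t) → p_allow = 2σ_allow t/D = 2×205.6×33.5/1380 = 9.980 MPa.

p_allow = 9.98 MPa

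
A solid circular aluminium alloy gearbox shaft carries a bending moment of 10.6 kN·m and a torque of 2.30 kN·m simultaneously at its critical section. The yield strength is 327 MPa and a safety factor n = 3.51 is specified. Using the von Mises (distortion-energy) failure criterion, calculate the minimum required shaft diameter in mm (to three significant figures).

d = 106 mm

σ_allow = σ_y/n = 327/3.51 = 93.16 MPa.
For a solid shaft σ_b = 32M/(πd³) and τ = 16T/(πd³), so the von Mises stress is σ' = (16/πd³)·√(4M²+3T²).
√(4M²+3T²) = √(4×(1.060×10^7)² + 3×(2.300×10^6)²) = 2.157×10^7 N·mm.
d³ = 16×2.157×10^7/(π×93.16) = 1.179×10^6 mm³.
d = 105.6 mm.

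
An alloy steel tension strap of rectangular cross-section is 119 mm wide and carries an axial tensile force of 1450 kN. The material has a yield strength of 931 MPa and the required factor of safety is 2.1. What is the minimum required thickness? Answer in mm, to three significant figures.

σ_allow = 931/2.1 = 443.3 MPa.
Required area A = F/σ_allow = 1450000/443.3 = 3271 mm².
t = A/w = 3271/119 = 27.48 mm.

t = 27.5 mm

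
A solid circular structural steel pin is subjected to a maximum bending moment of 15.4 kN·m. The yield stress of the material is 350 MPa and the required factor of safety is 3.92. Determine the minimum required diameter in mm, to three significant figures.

d = 121 mm

σ_allow = 350/3.92 = 89.29 MPa.
For a solid circular section σ = 32M/(πd³), so d³ = 32M/(π σ_allow) = 32×1.5400×10^7/(π×89.29) = 1.757×10^6 mm³.
d = 120.7 mm.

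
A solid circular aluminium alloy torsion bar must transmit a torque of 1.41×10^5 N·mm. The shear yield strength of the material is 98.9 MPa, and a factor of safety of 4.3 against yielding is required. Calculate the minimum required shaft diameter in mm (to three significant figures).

Allowable shear stress τ_allow = 98.9/4.3 = 23.00 MPa.
For a solid shaft τ = 16T/(πd³), so d³ = 16T/(π τ_allow) = 16×141000/(π×23.00) = 31220 mm³.
d = (31220)^(1/3) = 31.49 mm.

d = 31.5 mm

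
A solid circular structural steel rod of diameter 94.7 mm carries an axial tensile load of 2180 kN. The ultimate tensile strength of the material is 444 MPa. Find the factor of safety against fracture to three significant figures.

n = 1.43

A = πd²/4 = 7044 mm².
σ = F/A = 2180000/7044 = 309.5 MPa.
n = 444/309.5 = 1.435.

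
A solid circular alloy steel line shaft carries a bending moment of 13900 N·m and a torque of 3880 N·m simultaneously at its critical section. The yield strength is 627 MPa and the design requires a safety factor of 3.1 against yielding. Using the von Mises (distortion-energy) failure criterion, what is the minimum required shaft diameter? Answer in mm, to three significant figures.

d = 89.6 mm

σ_allow = σ_y/n = 627/3.1 = 202.3 MPa.
For a solid shaft σ_b = 32M/(πd³) and τ = 16T/(πd³), so the von Mises stress is σ' = (16/πd³)·√(4M²+3T²).
√(4M²+3T²) = √(4×(1.390×10^7)² + 3×(3.880×10^6)²) = 2.860×10^7 N·mm.
d³ = 16×2.860×10^7/(π×202.3) = 720200 mm³.
d = 89.64 mm.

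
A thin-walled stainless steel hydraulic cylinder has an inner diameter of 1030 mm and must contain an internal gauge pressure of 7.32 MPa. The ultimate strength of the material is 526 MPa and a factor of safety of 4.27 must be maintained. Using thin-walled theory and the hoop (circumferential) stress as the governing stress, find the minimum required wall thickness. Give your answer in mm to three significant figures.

t = 30.6 mm

σ_allow = 526/4.27 = 123.2 MPa.
Hoop stress σ_h = pD/(2t), so t = pD/(2σ_allow) = 7.32×1030/(2×123.2) = 30.60 mm.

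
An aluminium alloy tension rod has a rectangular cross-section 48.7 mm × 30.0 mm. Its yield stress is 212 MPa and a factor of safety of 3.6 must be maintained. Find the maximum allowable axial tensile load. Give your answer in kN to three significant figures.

σ_allow = 212/3.6 = 58.89 MPa.
A = 48.7×30.0 = 1461 mm².
F_allow = σ_allow × A = 58.89×1461 = 86040 N.

F_allow = 86.0 kN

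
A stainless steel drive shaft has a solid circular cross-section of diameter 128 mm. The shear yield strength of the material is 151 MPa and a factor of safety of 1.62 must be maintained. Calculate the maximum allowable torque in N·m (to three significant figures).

T_allow = 38400 N·m

τ_allow = 151/1.62 = 93.21 MPa.
For a solid shaft T_allow = τ_allow·πd³/16; πd³/16 = π×128³/16 = 411800 mm³.
T_allow = 93.21×411800 = 3.838×10^7 N·mm = 38380 N·m.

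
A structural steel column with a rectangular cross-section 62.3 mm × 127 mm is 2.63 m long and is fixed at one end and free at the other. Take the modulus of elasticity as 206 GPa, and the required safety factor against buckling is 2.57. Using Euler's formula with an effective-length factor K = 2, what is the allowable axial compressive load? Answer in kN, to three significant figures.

P_allow = 73.2 kN

Buckling occurs about the weak axis: I_min = h·b³/12 = 127×62.3³/12 = 2.559×10^6 mm⁴ (b = 62.3 mm is the smaller dimension).
Effective length L_e = KL = 2×2.63 m = 5260 mm.
Euler critical load P_cr = π²EI/L_e² = π²×206000×2.559×10^6/5260² = 188100 N.
P_allow = P_cr/n = 188100/2.57 = 73170 N.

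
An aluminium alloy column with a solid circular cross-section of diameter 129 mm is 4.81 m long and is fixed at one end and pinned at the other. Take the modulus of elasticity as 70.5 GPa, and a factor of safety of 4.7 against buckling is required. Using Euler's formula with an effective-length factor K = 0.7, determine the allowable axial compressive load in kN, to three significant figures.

I = πd⁴/64 = π×129⁴/64 = 1.359×10^7 mm⁴.
Effective length L_e = KL = 0.7×4.81 m = 3367 mm.
Euler critical load P_cr = π²EI/L_e² = π²×70500×1.359×10^7/3367² = 834300 N.
P_allow = P_cr/n = 834300/4.7 = 177500 N.

P_allow = 178 kN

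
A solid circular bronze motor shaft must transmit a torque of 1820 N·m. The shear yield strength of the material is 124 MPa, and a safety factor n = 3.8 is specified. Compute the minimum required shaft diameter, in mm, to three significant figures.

d = 65.7 mm

Allowable shear stress τ_allow = 124/3.8 = 32.63 MPa.
For a solid shaft τ = 16T/(πd³), so d³ = 16T/(π τ_allow) = 16×1820000/(π×32.63) = 284100 mm³.
d = (284100)^(1/3) = 65.74 mm.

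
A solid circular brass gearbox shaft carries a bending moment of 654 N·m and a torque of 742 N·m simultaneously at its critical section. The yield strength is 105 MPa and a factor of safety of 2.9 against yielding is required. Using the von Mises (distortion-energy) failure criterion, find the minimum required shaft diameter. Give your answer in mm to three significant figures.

d = 63.7 mm

σ_allow = σ_y/n = 105/2.9 = 36.21 MPa.
For a solid shaft σ_b = 32M/(πd³) and τ = 16T/(πd³), so the von Mises stress is σ' = (16/πd³)·√(4M²+3T²).
√(4M²+3T²) = √(4×(654000)² + 3×(742000)²) = 1.834×10^6 N·mm.
d³ = 16×1.834×10^6/(π×36.21) = 257900 mm³.
d = 63.66 mm.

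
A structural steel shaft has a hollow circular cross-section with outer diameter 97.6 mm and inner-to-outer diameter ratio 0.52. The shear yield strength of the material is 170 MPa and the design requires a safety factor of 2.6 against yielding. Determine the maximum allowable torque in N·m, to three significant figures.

T_allow = 11100 N·m

τ_allow = 170/2.6 = 65.38 MPa.
For a hollow shaft T_allow = τ_allow·πd_o³(1−k⁴)/16 with 1−k⁴ = 0.9269, so πd_o³(1−k⁴)/16 = 169200 mm³.
T_allow = 65.38×169200 = 1.106×10^7 N·mm = 11060 N·m.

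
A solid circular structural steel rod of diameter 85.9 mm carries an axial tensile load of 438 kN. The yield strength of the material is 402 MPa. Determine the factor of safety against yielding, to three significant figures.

n = 5.32

A = πd²/4 = 5795 mm².
σ = F/A = 438000/5795 = 75.58 MPa.
n = 402/75.58 = 5.319.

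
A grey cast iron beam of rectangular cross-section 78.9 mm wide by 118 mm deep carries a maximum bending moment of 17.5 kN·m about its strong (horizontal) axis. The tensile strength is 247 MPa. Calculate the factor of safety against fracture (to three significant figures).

n = 2.58

Section modulus S = bh²/6 = 78.9×118²/6 = 183100 mm³.
σ = M/S = 1.7500×10^7/183100 = 95.58 MPa.
n = 247/95.58 = 2.584.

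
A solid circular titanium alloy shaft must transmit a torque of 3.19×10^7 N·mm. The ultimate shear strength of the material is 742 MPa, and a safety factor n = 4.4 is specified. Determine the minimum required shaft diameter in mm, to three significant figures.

Allowable shear stress τ_allow = 742/4.4 = 168.6 MPa.
For a solid shaft τ = 16T/(πd³), so d³ = 16T/(π τ_allow) = 16×3.1900×10^7/(π×168.6) = 963400 mm³.
d = (963400)^(1/3) = 98.77 mm.

d = 98.8 mm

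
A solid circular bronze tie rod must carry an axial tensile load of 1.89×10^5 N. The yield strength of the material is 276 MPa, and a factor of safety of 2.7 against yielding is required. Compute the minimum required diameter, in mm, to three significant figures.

d = 48.5 mm

Allowable stress σ_allow = 276/2.7 = 102.2 MPa.
Required area A = F/σ_allow = 189000/102.2 = 1849 mm².
A = πd²/4 → d = √(4A/π) = 48.52 mm.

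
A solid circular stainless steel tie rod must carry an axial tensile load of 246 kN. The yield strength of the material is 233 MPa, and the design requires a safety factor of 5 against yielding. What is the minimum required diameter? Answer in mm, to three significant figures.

Allowable stress σ_allow = 233/5 = 46.60 MPa.
Required area A = F/σ_allow = 246000/46.60 = 5279 mm².
A = πd²/4 → d = √(4A/π) = 81.98 mm.

d = 82.0 mm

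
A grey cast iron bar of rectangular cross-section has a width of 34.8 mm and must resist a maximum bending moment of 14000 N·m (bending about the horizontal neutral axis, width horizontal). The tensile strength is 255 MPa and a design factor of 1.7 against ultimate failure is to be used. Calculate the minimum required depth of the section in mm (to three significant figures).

h = 127 mm

σ_allow = 255/1.7 = 150.0 MPa.
For a rectangular section σ = 6M/(bh²), so h² = 6M/(b σ_allow) = 6×1.4000×10^7/(34.8×150.0) = 16090 mm².
h = 126.9 mm.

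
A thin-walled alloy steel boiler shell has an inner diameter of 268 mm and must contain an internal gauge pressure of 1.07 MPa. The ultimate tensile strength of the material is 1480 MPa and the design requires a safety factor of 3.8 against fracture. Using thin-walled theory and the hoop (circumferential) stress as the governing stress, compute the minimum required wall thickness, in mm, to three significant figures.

t = 0.368 mm

σ_allow = 1480/3.8 = 389.5 MPa.
Hoop stress σ_h = pD/(2t), so t = pD/(2σ_allow) = 1.07×268/(2×389.5) = 0.3681 mm.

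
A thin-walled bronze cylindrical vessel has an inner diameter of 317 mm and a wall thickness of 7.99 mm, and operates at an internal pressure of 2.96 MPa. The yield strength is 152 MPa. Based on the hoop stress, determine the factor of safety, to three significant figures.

σ_h = pD/(2t) = 2.96×317/(2×7.99) = 58.72 MPa.
n = 152/58.72 = 2.589.

n = 2.59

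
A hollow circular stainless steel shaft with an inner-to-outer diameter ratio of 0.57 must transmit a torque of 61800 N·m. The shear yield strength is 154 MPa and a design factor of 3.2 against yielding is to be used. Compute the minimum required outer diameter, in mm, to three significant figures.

d_o = 194 mm

τ_allow = 154/3.2 = 48.12 MPa.
For a hollow shaft τ = 16T/[πd_o³(1−k⁴)] with k = 0.57, so 1−k⁴ = 0.8944.
d_o³ = 16T/[π τ_allow (1−k⁴)] = 16×6.1800×10^7/(π×48.12×0.8944) = 7.312×10^6 mm³.
d_o = 194.1 mm.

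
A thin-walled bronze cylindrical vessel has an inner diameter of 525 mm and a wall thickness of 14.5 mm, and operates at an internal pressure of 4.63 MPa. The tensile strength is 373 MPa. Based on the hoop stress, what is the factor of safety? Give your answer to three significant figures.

σ_h = pD/(2t) = 4.63×525/(2×14.5) = 83.82 MPa.
n = 373/83.82 = 4.450.

n = 4.45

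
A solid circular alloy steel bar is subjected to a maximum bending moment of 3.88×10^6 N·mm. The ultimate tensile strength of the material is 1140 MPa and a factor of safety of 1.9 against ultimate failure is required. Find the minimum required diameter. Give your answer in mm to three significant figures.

σ_allow = 1140/1.9 = 600.0 MPa.
For a solid circular section σ = 32M/(πd³), so d³ = 32M/(π σ_allow) = 32×3880000/(π×600.0) = 65870 mm³.
d = 40.39 mm.

d = 40.4 mm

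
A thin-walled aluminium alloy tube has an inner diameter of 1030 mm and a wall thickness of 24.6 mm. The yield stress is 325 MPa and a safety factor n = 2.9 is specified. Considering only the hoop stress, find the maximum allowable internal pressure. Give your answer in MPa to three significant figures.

p_allow = 5.35 MPa

σ_allow = 325/2.9 = 112.1 MPa.
σ_h = pD/(2t) → p_allow = 2σ_allow t/D = 2×112.1×24.6/1030 = 5.353 MPa.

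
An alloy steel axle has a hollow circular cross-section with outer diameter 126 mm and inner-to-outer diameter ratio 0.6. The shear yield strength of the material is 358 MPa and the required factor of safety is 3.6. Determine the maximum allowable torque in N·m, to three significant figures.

T_allow = 34000 N·m

τ_allow = 358/3.6 = 99.44 MPa.
For a hollow shaft T_allow = τ_allow·πd_o³(1−k⁴)/16 with 1−k⁴ = 0.8704, so πd_o³(1−k⁴)/16 = 341900 mm³.
T_allow = 99.44×341900 = 3.400×10^7 N·mm = 34000 N·m.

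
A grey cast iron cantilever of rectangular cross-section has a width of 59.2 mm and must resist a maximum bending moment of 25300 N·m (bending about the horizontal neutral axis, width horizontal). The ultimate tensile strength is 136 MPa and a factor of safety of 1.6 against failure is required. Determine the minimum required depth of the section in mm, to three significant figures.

h = 174 mm

σ_allow = 136/1.6 = 85.00 MPa.
For a rectangular section σ = 6M/(bh²), so h² = 6M/(b σ_allow) = 6×2.5300×10^7/(59.2×85.00) = 30170 mm².
h = 173.7 mm.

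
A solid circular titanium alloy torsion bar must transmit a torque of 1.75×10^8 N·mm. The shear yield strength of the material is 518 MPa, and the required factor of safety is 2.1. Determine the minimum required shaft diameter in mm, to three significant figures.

d = 153 mm

Allowable shear stress τ_allow = 518/2.1 = 246.7 MPa.
For a solid shaft τ = 16T/(πd³), so d³ = 16T/(π τ_allow) = 16×1.7500×10^8/(π×246.7) = 3.613×10^6 mm³.
d = (3.613×10^6)^(1/3) = 153.4 mm.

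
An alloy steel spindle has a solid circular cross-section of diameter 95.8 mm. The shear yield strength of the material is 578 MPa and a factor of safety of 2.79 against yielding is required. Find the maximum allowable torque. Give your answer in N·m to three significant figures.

τ_allow = 578/2.79 = 207.2 MPa.
For a solid shaft T_allow = τ_allow·πd³/16; πd³/16 = π×95.8³/16 = 172600 mm³.
T_allow = 207.2×172600 = 3.576×10^7 N·mm = 35760 N·m.

T_allow = 35800 N·m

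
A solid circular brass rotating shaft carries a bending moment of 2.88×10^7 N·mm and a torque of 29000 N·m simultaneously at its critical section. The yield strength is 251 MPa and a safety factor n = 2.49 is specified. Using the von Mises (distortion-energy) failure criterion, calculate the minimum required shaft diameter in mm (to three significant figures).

σ_allow = σ_y/n = 251/2.49 = 100.8 MPa.
For a solid shaft σ_b = 32M/(πd³) and τ = 16T/(πd³), so the von Mises stress is σ' = (16/πd³)·√(4M²+3T²).
√(4M²+3T²) = √(4×(2.880×10^7)² + 3×(2.900×10^7)²) = 7.642×10^7 N·mm.
d³ = 16×7.642×10^7/(π×100.8) = 3.861×10^6 mm³.
d = 156.9 mm.

d = 157 mm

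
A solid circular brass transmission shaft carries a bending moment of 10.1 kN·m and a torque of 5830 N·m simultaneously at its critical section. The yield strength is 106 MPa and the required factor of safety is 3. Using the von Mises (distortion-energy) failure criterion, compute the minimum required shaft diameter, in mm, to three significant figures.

d = 148 mm

σ_allow = σ_y/n = 106/3 = 35.33 MPa.
For a solid shaft σ_b = 32M/(πd³) and τ = 16T/(πd³), so the von Mises stress is σ' = (16/πd³)·√(4M²+3T²).
√(4M²+3T²) = √(4×(1.010×10^7)² + 3×(5.830×10^6)²) = 2.258×10^7 N·mm.
d³ = 16×2.258×10^7/(π×35.33) = 3.255×10^6 mm³.
d = 148.2 mm.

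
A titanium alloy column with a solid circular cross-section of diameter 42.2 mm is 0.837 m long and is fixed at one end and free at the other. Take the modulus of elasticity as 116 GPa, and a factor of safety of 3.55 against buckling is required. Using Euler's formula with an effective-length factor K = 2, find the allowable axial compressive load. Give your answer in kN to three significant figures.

P_allow = 17.9 kN

I = πd⁴/64 = π×42.2⁴/64 = 155700 mm⁴.
Effective length L_e = KL = 2×0.837 m = 1674 mm.
Euler critical load P_cr = π²EI/L_e² = π²×116000×155700/1674² = 63600 N.
P_allow = P_cr/n = 63600/3.55 = 17920 N.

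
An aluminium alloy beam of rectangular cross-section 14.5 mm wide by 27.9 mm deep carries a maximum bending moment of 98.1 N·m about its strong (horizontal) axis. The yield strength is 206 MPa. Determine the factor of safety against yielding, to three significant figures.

n = 3.95

Section modulus S = bh²/6 = 14.5×27.9²/6 = 1881 mm³.
σ = M/S = 98100/1881 = 52.15 MPa.
n = 206/52.15 = 3.950.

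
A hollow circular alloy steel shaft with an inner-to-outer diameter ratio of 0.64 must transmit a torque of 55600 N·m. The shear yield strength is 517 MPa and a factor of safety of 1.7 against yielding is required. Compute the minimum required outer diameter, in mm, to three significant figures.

τ_allow = 517/1.7 = 304.1 MPa.
For a hollow shaft τ = 16T/[πd_o³(1−k⁴)] with k = 0.64, so 1−k⁴ = 0.8322.
d_o³ = 16T/[π τ_allow (1−k⁴)] = 16×5.5600×10^7/(π×304.1×0.8322) = 1.119×10^6 mm³.
d_o = 103.8 mm.

d_o = 104 mm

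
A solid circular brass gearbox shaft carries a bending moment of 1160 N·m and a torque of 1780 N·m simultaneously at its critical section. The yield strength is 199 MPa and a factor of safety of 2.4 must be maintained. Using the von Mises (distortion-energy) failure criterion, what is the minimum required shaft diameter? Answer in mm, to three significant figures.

σ_allow = σ_y/n = 199/2.4 = 82.92 MPa.
For a solid shaft σ_b = 32M/(πd³) and τ = 16T/(πd³), so the von Mises stress is σ' = (16/πd³)·√(4M²+3T²).
√(4M²+3T²) = √(4×(1.160×10^6)² + 3×(1.780×10^6)²) = 3.858×10^6 N·mm.
d³ = 16×3.858×10^6/(π×82.92) = 237000 mm³.
d = 61.88 mm.

d = 61.9 mm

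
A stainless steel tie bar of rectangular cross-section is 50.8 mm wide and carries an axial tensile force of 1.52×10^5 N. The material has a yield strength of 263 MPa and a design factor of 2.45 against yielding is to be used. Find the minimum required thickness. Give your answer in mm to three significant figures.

t = 27.9 mm

σ_allow = 263/2.45 = 107.3 MPa.
Required area A = F/σ_allow = 152000/107.3 = 1416 mm².
t = A/w = 1416/50.8 = 27.87 mm.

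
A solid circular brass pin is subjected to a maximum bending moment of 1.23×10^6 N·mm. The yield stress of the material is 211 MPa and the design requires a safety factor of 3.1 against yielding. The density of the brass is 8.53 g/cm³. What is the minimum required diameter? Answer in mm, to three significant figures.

d = 56.9 mm

σ_allow = 211/3.1 = 68.06 MPa.
For a solid circular section σ = 32M/(πd³), so d³ = 32M/(π σ_allow) = 32×1230000/(π×68.06) = 184100 mm³.
d = 56.88 mm.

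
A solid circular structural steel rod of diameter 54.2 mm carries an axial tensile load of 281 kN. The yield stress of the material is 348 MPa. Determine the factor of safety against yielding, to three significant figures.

n = 2.86

A = πd²/4 = 2307 mm².
σ = F/A = 281000/2307 = 121.8 MPa.
n = 348/121.8 = 2.857.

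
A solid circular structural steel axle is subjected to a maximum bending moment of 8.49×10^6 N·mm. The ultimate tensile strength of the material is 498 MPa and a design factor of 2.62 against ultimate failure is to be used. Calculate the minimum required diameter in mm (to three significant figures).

σ_allow = 498/2.62 = 190.1 MPa.
For a solid circular section σ = 32M/(πd³), so d³ = 32M/(π σ_allow) = 32×8490000/(π×190.1) = 455000 mm³.
d = 76.91 mm.

d = 76.9 mm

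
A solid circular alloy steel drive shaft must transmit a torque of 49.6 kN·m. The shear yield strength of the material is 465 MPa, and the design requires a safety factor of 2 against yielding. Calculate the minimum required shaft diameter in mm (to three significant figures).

Allowable shear stress τ_allow = 465/2 = 232.5 MPa.
For a solid shaft τ = 16T/(πd³), so d³ = 16T/(π τ_allow) = 16×4.9600×10^7/(π×232.5) = 1.086×10^6 mm³.
d = (1.086×10^6)^(1/3) = 102.8 mm.

d = 103 mm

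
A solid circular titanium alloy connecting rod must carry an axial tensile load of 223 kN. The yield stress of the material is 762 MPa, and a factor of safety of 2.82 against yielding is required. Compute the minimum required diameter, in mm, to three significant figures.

d = 32.4 mm

Allowable stress σ_allow = 762/2.82 = 270.2 MPa.
Required area A = F/σ_allow = 223000/270.2 = 825.3 mm².
A = πd²/4 → d = √(4A/π) = 32.42 mm.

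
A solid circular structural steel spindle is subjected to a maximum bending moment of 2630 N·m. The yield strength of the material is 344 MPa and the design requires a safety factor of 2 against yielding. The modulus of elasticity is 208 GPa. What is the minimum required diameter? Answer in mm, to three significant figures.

d = 53.8 mm

σ_allow = 344/2 = 172.0 MPa.
For a solid circular section σ = 32M/(πd³), so d³ = 32M/(π σ_allow) = 32×2630000/(π×172.0) = 155700 mm³.
d = 53.80 mm.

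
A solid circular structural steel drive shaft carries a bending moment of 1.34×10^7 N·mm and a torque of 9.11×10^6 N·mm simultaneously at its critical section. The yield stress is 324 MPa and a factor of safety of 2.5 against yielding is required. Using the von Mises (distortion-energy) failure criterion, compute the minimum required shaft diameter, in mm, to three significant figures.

σ_allow = σ_y/n = 324/2.5 = 129.6 MPa.
For a solid shaft σ_b = 32M/(πd³) and τ = 16T/(πd³), so the von Mises stress is σ' = (16/πd³)·√(4M²+3T²).
√(4M²+3T²) = √(4×(1.340×10^7)² + 3×(9.110×10^6)²) = 3.110×10^7 N·mm.
d³ = 16×3.110×10^7/(π×129.6) = 1.222×10^6 mm³.
d = 106.9 mm.

d = 107 mm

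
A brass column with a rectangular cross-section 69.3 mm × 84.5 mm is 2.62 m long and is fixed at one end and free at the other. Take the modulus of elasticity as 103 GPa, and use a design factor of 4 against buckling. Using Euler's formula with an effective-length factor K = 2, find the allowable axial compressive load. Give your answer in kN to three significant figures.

Buckling occurs about the weak axis: I_min = h·b³/12 = 84.5×69.3³/12 = 2.344×10^6 mm⁴ (b = 69.3 mm is the smaller dimension).
Effective length L_e = KL = 2×2.62 m = 5240 mm.
Euler critical load P_cr = π²EI/L_e² = π²×103000×2.344×10^6/5240² = 86770 N.
P_allow = P_cr/n = 86770/4 = 21690 N.

P_allow = 21.7 kN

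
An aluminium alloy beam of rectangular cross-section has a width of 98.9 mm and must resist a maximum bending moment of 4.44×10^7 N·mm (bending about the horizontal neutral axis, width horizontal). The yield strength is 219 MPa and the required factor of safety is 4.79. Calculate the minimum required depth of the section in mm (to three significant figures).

h = 243 mm

σ_allow = 219/4.79 = 45.72 MPa.
For a rectangular section σ = 6M/(bh²), so h² = 6M/(b σ_allow) = 6×4.4400×10^7/(98.9×45.72) = 58920 mm².
h = 242.7 mm.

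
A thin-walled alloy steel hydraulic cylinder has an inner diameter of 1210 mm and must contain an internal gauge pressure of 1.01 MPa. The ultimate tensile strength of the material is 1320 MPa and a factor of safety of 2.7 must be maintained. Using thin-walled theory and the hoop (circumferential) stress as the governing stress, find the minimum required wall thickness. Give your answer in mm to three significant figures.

t = 1.25 mm

σ_allow = 1320/2.7 = 488.9 MPa.
Hoop stress σ_h = pD/(2t), so t = pD/(2σ_allow) = 1.01×1210/(2×488.9) = 1.250 mm.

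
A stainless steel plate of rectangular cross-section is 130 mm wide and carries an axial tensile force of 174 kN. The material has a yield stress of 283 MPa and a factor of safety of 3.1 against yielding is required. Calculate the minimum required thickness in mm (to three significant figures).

t = 14.7 mm

σ_allow = 283/3.1 = 91.29 MPa.
Required area A = F/σ_allow = 174000/91.29 = 1906 mm².
t = A/w = 1906/130 = 14.66 mm.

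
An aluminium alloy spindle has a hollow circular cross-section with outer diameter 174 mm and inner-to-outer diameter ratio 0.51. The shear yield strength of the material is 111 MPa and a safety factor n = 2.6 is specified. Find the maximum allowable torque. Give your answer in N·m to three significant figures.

T_allow = 41200 N·m

τ_allow = 111/2.6 = 42.69 MPa.
For a hollow shaft T_allow = τ_allow·πd_o³(1−k⁴)/16 with 1−k⁴ = 0.9323, so πd_o³(1−k⁴)/16 = 964400 mm³.
T_allow = 42.69×964400 = 4.117×10^7 N·mm = 41170 N·m.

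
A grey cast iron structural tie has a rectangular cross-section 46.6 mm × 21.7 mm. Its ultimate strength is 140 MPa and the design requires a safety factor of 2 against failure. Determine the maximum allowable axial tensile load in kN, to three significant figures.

F_allow = 70.8 kN

σ_allow = 140/2 = 70.00 MPa.
A = 46.6×21.7 = 1011 mm².
F_allow = σ_allow × A = 70.00×1011 = 70790 N.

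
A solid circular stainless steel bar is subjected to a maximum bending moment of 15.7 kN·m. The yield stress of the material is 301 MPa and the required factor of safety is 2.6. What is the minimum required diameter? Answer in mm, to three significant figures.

σ_allow = 301/2.6 = 115.8 MPa.
For a solid circular section σ = 32M/(πd³), so d³ = 32M/(π σ_allow) = 32×1.5700×10^7/(π×115.8) = 1.381×10^6 mm³.
d = 111.4 mm.

d = 111 mm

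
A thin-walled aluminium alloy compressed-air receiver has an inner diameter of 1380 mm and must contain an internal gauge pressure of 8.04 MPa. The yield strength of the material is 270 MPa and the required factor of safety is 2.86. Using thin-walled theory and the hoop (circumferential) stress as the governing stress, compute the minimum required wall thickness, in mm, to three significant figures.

σ_allow = 270/2.86 = 94.41 MPa.
Hoop stress σ_h = pD/(2t), so t = pD/(2σ_allow) = 8.04×1380/(2×94.41) = 58.76 mm.

t = 58.8 mm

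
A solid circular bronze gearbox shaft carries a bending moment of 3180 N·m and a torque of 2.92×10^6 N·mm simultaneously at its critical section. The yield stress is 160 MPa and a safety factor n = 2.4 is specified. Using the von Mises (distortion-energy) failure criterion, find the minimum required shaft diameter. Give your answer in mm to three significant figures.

σ_allow = σ_y/n = 160/2.4 = 66.67 MPa.
For a solid shaft σ_b = 32M/(πd³) and τ = 16T/(πd³), so the von Mises stress is σ' = (16/πd³)·√(4M²+3T²).
√(4M²+3T²) = √(4×(3.180×10^6)² + 3×(2.920×10^6)²) = 8.126×10^6 N·mm.
d³ = 16×8.126×10^6/(π×66.67) = 620800 mm³.
d = 85.31 mm.

d = 85.3 mm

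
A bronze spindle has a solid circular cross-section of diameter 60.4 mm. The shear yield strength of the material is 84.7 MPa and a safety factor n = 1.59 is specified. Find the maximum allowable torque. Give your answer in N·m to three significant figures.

T_allow = 2300 N·m

τ_allow = 84.7/1.59 = 53.27 MPa.
For a solid shaft T_allow = τ_allow·πd³/16; πd³/16 = π×60.4³/16 = 43270 mm³.
T_allow = 53.27×43270 = 2.305×10^6 N·mm = 2305 N·m.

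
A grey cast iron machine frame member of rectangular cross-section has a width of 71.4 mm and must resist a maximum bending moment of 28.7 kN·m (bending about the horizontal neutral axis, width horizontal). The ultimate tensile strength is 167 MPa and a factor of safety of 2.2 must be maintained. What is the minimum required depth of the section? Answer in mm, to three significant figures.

h = 178 mm

σ_allow = 167/2.2 = 75.91 MPa.
For a rectangular section σ = 6M/(bh²), so h² = 6M/(b σ_allow) = 6×2.8700×10^7/(71.4×75.91) = 31770 mm².
h = 178.2 mm.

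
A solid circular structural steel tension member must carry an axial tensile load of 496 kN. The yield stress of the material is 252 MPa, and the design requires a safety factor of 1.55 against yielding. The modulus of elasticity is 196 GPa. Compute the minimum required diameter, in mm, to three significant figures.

Allowable stress σ_allow = 252/1.55 = 162.6 MPa.
Required area A = F/σ_allow = 496000/162.6 = 3051 mm².
A = πd²/4 → d = √(4A/π) = 62.32 mm.

d = 62.3 mm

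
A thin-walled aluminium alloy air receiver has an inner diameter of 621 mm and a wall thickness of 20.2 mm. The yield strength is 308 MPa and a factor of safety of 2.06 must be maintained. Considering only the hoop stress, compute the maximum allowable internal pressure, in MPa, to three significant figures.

σ_allow = 308/2.06 = 149.5 MPa.
σ_h = pD/(2t) → p_allow = 2σ_allow t/D = 2×149.5×20.2/621 = 9.727 MPa.

p_allow = 9.73 MPa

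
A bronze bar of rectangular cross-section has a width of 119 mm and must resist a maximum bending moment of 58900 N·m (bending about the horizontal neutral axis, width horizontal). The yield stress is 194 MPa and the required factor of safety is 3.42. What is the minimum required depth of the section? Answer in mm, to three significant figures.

h = 229 mm

σ_allow = 194/3.42 = 56.73 MPa.
For a rectangular section σ = 6M/(bh²), so h² = 6M/(b σ_allow) = 6×5.8900×10^7/(119×56.73) = 52350 mm².
h = 228.8 mm.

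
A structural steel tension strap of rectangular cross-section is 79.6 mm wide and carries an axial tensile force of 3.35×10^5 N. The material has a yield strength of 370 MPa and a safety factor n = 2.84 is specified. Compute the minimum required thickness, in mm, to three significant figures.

σ_allow = 370/2.84 = 130.3 MPa.
Required area A = F/σ_allow = 335000/130.3 = 2571 mm².
t = A/w = 2571/79.6 = 32.30 mm.

t = 32.3 mm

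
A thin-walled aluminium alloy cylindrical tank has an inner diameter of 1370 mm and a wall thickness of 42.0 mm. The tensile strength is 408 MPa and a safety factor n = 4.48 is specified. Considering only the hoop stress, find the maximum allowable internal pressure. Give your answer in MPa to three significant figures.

p_allow = 5.58 MPa

σ_allow = 408/4.48 = 91.07 MPa.
σ_h = pD/(2t) → p_allow = 2σ_allow t/D = 2×91.07×42.0/1370 = 5.584 MPa.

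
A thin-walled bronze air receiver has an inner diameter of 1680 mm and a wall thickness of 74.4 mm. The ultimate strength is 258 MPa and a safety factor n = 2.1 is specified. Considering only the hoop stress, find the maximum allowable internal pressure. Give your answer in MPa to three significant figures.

p_allow = 10.9 MPa

σ_allow = 258/2.1 = 122.9 MPa.
σ_h = pD/(2t) → p_allow = 2σ_allow t/D = 2×122.9×74.4/1680 = 10.88 MPa.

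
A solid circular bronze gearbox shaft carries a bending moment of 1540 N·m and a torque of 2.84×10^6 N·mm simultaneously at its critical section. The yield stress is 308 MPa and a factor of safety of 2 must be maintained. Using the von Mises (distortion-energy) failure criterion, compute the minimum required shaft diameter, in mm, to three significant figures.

d = 57.7 mm

σ_allow = σ_y/n = 308/2 = 154.0 MPa.
For a solid shaft σ_b = 32M/(πd³) and τ = 16T/(πd³), so the von Mises stress is σ' = (16/πd³)·√(4M²+3T²).
√(4M²+3T²) = √(4×(1.540×10^6)² + 3×(2.840×10^6)²) = 5.804×10^6 N·mm.
d³ = 16×5.804×10^6/(π×154.0) = 191900 mm³.
d = 57.68 mm.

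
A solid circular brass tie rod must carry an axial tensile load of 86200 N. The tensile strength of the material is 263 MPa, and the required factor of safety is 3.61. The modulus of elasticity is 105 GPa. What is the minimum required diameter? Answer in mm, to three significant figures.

d = 38.8 mm

Allowable stress σ_allow = 263/3.61 = 72.85 MPa.
Required area A = F/σ_allow = 86200/72.85 = 1183 mm².
A = πd²/4 → d = √(4A/π) = 38.81 mm.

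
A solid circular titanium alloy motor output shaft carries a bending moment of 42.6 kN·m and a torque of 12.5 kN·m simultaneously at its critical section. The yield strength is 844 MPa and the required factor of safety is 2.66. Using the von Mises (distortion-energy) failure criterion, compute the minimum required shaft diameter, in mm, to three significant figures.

σ_allow = σ_y/n = 844/2.66 = 317.3 MPa.
For a solid shaft σ_b = 32M/(πd³) and τ = 16T/(πd³), so the von Mises stress is σ' = (16/πd³)·√(4M²+3T²).
√(4M²+3T²) = √(4×(4.260×10^7)² + 3×(1.250×10^7)²) = 8.791×10^7 N·mm.
d³ = 16×8.791×10^7/(π×317.3) = 1.411×10^6 mm³.
d = 112.2 mm.

d = 112 mm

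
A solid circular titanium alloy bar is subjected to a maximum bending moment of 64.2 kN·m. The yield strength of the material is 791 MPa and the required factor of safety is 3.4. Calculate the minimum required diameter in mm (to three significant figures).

d = 141 mm

σ_allow = 791/3.4 = 232.6 MPa.
For a solid circular section σ = 32M/(πd³), so d³ = 32M/(π σ_allow) = 32×6.4200×10^7/(π×232.6) = 2.811×10^6 mm³.
d = 141.1 mm.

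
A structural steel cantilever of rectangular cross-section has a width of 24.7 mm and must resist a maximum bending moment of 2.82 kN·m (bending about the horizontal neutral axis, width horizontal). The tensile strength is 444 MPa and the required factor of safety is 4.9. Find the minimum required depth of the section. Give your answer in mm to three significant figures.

σ_allow = 444/4.9 = 90.61 MPa.
For a rectangular section σ = 6M/(bh²), so h² = 6M/(b σ_allow) = 6×2820000/(24.7×90.61) = 7560 mm².
h = 86.95 mm.

h = 86.9 mm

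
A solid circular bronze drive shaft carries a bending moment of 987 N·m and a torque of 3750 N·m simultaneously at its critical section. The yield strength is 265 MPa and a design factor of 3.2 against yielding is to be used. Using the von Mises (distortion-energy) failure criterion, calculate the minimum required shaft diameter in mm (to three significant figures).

σ_allow = σ_y/n = 265/3.2 = 82.81 MPa.
For a solid shaft σ_b = 32M/(πd³) and τ = 16T/(πd³), so the von Mises stress is σ' = (16/πd³)·√(4M²+3T²).
√(4M²+3T²) = √(4×(987000)² + 3×(3.750×10^6)²) = 6.789×10^6 N·mm.
d³ = 16×6.789×10^6/(π×82.81) = 417500 mm³.
d = 74.74 mm.

d = 74.7 mm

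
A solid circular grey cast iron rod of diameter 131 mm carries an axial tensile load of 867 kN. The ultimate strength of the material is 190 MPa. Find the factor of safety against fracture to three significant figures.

n = 2.95

A = πd²/4 = 13480 mm².
σ = F/A = 867000/13480 = 64.33 MPa.
n = 190/64.33 = 2.954.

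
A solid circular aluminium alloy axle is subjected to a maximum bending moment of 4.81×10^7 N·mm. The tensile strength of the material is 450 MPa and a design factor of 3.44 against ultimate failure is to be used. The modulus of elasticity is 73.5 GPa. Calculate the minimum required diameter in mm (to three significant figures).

d = 155 mm

σ_allow = 450/3.44 = 130.8 MPa.
For a solid circular section σ = 32M/(πd³), so d³ = 32M/(π σ_allow) = 32×4.8100×10^7/(π×130.8) = 3.745×10^6 mm³.
d = 155.3 mm.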